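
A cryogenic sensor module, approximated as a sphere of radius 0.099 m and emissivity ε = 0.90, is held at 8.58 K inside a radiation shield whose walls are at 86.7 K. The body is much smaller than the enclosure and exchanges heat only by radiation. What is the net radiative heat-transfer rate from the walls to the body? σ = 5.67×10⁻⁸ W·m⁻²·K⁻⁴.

For a small grey body in a large enclosure: P_net = εσA(T_body⁴ − T_wall⁴).
A = 4πr² = 0.1232 m²; T_body⁴ − T_wall⁴ = 5419 − 5.650×10⁷ = -5.650×10⁷ K⁴.
|P_net| = 0.90·5.67×10⁻⁸·0.1232·5.650×10⁷.

P_net ≈ 0.355 W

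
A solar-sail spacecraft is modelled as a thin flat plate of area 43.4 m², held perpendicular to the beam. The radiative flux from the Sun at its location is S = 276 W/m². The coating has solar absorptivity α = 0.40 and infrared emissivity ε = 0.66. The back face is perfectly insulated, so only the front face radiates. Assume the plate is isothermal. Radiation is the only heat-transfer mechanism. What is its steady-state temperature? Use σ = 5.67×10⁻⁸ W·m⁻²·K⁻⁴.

At equilibrium, absorbed power = emitted power.
Absorbing cross-section = A = 43.40 m²; emitting surface = A = 43.40 m² (ratio 1).
αS·A_cross = εσ·A_surf·T⁴  ⇒  T⁴ = αS/(ε·1σ).
T⁴ = 0.400·276/(0.66·1·5.67×10⁻⁸) = 2.950×10⁹ K⁴.
T = (2.950×10⁹)^(1/4).

T ≈ 233 K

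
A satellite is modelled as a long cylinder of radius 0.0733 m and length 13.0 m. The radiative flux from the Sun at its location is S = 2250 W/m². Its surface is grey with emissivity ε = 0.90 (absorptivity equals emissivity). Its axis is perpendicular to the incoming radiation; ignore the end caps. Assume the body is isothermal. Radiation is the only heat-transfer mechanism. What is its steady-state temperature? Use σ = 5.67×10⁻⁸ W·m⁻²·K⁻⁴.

T ≈ 335 K

At equilibrium, absorbed power = emitted power.
Absorbing cross-section = 2rL = 1.906 m²; emitting surface = 2πrL = 5.987 m² (ratio π).
εS·A_cross = εσ·A_surf·T⁴  ⇒  T⁴ = S/(πσ)   (ε cancels).
T⁴ = 2250/(π·5.67×10⁻⁸) = 1.263×10¹⁰ K⁴.
T = (1.263×10¹⁰)^(1/4).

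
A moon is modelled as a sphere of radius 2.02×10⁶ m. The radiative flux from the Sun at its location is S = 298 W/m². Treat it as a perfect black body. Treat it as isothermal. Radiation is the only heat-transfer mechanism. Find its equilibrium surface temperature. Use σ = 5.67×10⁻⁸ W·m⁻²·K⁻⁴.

T ≈ 190 K

At equilibrium, absorbed power = emitted power.
Absorbing cross-section = πr² = 1.282×10¹³ m²; emitting surface = 4πr² = 5.128×10¹³ m² (ratio 4).
S·A_cross = εσ·A_surf·T⁴  ⇒  T⁴ = S/(4σ).
T⁴ = 1.00·298/(4·5.67×10⁻⁸) = 1.314×10⁹ K⁴.
T = (1.314×10⁹)^(1/4).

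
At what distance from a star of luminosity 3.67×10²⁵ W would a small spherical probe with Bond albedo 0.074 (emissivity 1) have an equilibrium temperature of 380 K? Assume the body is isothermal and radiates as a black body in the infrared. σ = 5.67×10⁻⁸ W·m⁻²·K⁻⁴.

For an isothermal black-emitting sphere, (1−a)S·πr² = σ·4πr²·T⁴ ⇒ S = 4σT⁴/(1−a).
S = 4·5.67×10⁻⁸·(380)⁴/0.926 = 5107 W/m².
Flux falls as S = L/(4πd²), so d = √(L/(4πS)) = √(3.67×10²⁵/(4π·5107)).

d ≈ 2.39×10¹⁰ m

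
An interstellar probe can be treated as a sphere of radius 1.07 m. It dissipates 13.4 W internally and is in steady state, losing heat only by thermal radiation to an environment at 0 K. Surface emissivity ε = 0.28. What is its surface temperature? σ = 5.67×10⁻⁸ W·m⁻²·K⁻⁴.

Steady state: internal power = radiated power, P = εσA T⁴.
Radiating area A = 4πr² = 14.39 m².
T⁴ = P/(εσA) = 13.4/(0.28·5.67×10⁻⁸·14.39) = 5.867×10⁷ K⁴.
T = (5.867×10⁷)^(1/4).

T ≈ 87.5 K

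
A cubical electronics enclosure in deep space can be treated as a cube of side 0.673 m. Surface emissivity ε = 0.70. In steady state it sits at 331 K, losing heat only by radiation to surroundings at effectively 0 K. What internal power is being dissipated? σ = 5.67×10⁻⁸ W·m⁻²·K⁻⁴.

Steady state: P = εσA T⁴.
A = 6L² = 2.718 m²; T⁴ = (331)⁴ = 1.200×10¹⁰ K⁴.
P = 0.70 × 5.67×10⁻⁸ × 2.718 × 1.200×10¹⁰.

P ≈ 1290 W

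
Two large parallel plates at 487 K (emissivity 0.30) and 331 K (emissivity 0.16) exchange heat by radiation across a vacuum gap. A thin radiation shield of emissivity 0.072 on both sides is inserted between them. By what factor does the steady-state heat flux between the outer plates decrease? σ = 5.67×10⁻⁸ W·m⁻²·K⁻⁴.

factor ≈ 4.12

Without shield: q₀ = σΔ(T⁴)/(1/ε₁+1/ε₂−1) with denominator 8.583.
With shield the two gaps are in series; the resistances add: (1/ε₁+1/ε_s−1)+(1/ε_s+1/ε₂−1) = 16.22+19.14 = 35.36.
Heat-flux ratio q₀/q = 35.36/8.583.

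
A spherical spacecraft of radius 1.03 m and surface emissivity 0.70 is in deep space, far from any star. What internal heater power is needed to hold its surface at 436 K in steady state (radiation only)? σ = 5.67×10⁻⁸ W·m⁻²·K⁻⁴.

P ≈ 19100 W

P = εσ·4πr²·T⁴.
4πr² = 13.33 m²; T⁴ = 3.614×10¹⁰ K⁴.
P = 0.70·5.67×10⁻⁸·13.33·3.614×10¹⁰.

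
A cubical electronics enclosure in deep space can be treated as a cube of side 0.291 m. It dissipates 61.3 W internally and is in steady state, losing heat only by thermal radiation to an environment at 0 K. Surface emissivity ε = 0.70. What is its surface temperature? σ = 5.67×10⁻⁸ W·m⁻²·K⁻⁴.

T ≈ 235 K

Steady state: internal power = radiated power, P = εσA T⁴.
Radiating area A = 6L² = 0.5081 m².
T⁴ = P/(εσA) = 61.3/(0.70·5.67×10⁻⁸·0.5081) = 3.040×10⁹ K⁴.
T = (3.040×10⁹)^(1/4).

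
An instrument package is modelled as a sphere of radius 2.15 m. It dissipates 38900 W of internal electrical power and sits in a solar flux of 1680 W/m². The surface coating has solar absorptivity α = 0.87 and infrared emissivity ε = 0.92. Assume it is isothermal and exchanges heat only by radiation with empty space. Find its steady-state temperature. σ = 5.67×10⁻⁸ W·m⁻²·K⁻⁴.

At steady state, absorbed solar power + internal power = radiated power.
Absorbed: α·S·A_cross = 0.87·1680·14.52 = 21230 W (cross-section πr²).
Total input = 21230 + 38900 = 60130 W.
Radiated: εσ·A_surf·T⁴ with A_surf = 4πr² = 58.09 m².
T⁴ = 60130/(0.92·5.67×10⁻⁸·58.09) = 1.984×10¹⁰ K⁴.

T ≈ 375 K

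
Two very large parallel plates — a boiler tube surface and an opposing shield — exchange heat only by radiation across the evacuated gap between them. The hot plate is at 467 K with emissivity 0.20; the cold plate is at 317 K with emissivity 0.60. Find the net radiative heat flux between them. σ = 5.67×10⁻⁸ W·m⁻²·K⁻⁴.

For two infinite grey parallel plates, q = σ(T₁⁴ − T₂⁴)/(1/ε₁ + 1/ε₂ − 1).
T₁⁴ − T₂⁴ = 4.756×10¹⁰ − 1.010×10¹⁰ = 3.746×10¹⁰ K⁴.
1/ε₁ + 1/ε₂ − 1 = 5.000 + 1.667 − 1 = 5.667.
q = 5.67×10⁻⁸ × 3.746×10¹⁰ / 5.667.

q ≈ 375 W/m²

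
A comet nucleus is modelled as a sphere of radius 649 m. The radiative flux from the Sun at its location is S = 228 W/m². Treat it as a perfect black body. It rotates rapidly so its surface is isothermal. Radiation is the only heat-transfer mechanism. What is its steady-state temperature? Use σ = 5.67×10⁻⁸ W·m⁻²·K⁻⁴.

T ≈ 178 K

At equilibrium, absorbed power = emitted power.
Absorbing cross-section = πr² = 1.323×10⁶ m²; emitting surface = 4πr² = 5.293×10⁶ m² (ratio 4).
S·A_cross = εσ·A_surf·T⁴  ⇒  T⁴ = S/(4σ).
T⁴ = 1.00·228/(4·5.67×10⁻⁸) = 1.005×10⁹ K⁴.
T = (1.005×10⁹)^(1/4).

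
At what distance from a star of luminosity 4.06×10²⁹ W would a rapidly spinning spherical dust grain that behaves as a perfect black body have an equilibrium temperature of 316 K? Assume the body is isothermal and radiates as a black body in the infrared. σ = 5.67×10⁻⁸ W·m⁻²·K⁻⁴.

For an isothermal black-emitting sphere, (1−a)S·πr² = σ·4πr²·T⁴ ⇒ S = 4σT⁴/(1−a).
S = 4·5.67×10⁻⁸·(316)⁴/1.00 = 2261 W/m².
Flux falls as S = L/(4πd²), so d = √(L/(4πS)) = √(4.06×10²⁹/(4π·2261)).

d ≈ 3.78×10¹² m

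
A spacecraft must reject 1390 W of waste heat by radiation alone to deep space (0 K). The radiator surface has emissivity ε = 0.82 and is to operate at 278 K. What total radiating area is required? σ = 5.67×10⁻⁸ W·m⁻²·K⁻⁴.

A ≈ 5.01 m²

P = εσA T⁴ ⇒ A = P/(εσT⁴).
T⁴ = 5.973×10⁹ K⁴.
A = 1390/(0.82 × 5.67×10⁻⁸ × 5.973×10⁹).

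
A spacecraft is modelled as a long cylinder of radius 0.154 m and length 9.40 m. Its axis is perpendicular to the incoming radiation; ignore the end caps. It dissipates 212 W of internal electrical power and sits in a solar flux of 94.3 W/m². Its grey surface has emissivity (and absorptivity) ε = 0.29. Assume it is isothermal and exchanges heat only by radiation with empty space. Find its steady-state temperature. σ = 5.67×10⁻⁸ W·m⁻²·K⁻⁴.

T ≈ 210 K

At steady state, absorbed solar power + internal power = radiated power.
Absorbed: α·S·A_cross = 0.29·94.3·2.895 = 79.18 W (cross-section 2rL).
Total input = 79.18 + 212 = 291.2 W.
Radiated: εσ·A_surf·T⁴ with A_surf = 2πrL = 9.096 m².
T⁴ = 291.2/(0.29·5.67×10⁻⁸·9.096) = 1.947×10⁹ K⁴.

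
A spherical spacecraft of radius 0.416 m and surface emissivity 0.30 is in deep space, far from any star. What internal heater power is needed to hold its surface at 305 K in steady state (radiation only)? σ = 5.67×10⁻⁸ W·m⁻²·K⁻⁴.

P ≈ 320 W

P = εσ·4πr²·T⁴.
4πr² = 2.175 m²; T⁴ = 8.654×10⁹ K⁴.
P = 0.30·5.67×10⁻⁸·2.175·8.654×10⁹.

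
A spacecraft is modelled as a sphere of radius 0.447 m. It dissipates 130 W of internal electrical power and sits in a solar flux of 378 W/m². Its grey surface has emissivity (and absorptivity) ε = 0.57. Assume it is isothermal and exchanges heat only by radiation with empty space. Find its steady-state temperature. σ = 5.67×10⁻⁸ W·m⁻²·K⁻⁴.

T ≈ 239 K

At steady state, absorbed solar power + internal power = radiated power.
Absorbed: α·S·A_cross = 0.57·378·0.6277 = 135.2 W (cross-section πr²).
Total input = 135.2 + 130 = 265.2 W.
Radiated: εσ·A_surf·T⁴ with A_surf = 4πr² = 2.511 m².
T⁴ = 265.2/(0.57·5.67×10⁻⁸·2.511) = 3.269×10⁹ K⁴.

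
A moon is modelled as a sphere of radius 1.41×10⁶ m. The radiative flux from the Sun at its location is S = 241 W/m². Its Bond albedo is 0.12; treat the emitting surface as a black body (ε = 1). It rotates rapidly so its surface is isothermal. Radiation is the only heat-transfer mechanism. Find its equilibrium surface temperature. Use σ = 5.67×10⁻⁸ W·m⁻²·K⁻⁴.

T ≈ 175 K

At equilibrium, absorbed power = emitted power.
Absorbing cross-section = πr² = 6.246×10¹² m²; emitting surface = 4πr² = 2.498×10¹³ m² (ratio 4).
(1−a)S·A_cross = εσ·A_surf·T⁴  ⇒  T⁴ = (1−a)S/(4σ).
T⁴ = 0.880·241/(4·5.67×10⁻⁸) = 9.351×10⁸ K⁴.
T = (9.351×10⁸)^(1/4).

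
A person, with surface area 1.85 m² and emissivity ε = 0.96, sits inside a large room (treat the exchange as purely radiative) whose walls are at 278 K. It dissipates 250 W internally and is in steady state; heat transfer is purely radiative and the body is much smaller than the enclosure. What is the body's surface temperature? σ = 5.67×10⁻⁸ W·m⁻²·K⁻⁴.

T ≈ 303 K

For a small grey body in a large enclosure, net radiated power = εσA(T⁴ − T_w⁴).
Steady state: P = εσA(T⁴ − T_w⁴) with A = 1.85 m².
T⁴ = P/(εσA) + T_w⁴ = 250/(0.96·5.67×10⁻⁸·1.850) + (278)⁴
    = 2.483×10⁹ + 5.973×10⁹ = 8.455×10⁹ K⁴.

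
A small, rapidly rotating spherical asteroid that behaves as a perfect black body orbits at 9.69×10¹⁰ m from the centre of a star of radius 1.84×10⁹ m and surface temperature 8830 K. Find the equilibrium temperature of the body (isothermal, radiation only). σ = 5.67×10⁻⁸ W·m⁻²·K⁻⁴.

T ≈ 860 K

The star's surface emits σT_*⁴; at distance d the flux is S = σT_*⁴(R_*/d)².
S = 5.67×10⁻⁸·(8830)⁴·(1.84×10⁹/9.69×10¹⁰)² = 1.243×10⁵ W/m².
For an isothermal sphere T⁴ = (1−a)S/(4σ) = 5.480×10¹¹ K⁴.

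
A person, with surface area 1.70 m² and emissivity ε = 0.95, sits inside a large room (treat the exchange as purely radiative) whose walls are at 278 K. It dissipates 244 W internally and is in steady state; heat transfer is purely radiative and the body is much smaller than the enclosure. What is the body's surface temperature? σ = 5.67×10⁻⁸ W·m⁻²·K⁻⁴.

T ≈ 305 K

For a small grey body in a large enclosure, net radiated power = εσA(T⁴ − T_w⁴).
Steady state: P = εσA(T⁴ − T_w⁴) with A = 1.70 m².
T⁴ = P/(εσA) + T_w⁴ = 244/(0.95·5.67×10⁻⁸·1.700) + (278)⁴
    = 2.665×10⁹ + 5.973×10⁹ = 8.637×10⁹ K⁴.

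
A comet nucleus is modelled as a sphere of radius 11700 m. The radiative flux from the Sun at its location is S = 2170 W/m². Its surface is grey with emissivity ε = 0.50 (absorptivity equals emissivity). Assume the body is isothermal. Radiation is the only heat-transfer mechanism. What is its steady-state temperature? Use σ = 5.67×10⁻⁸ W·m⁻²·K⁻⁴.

T ≈ 313 K

At equilibrium, absorbed power = emitted power.
Absorbing cross-section = πr² = 4.301×10⁸ m²; emitting surface = 4πr² = 1.720×10⁹ m² (ratio 4).
εS·A_cross = εσ·A_surf·T⁴  ⇒  T⁴ = S/(4σ)   (ε cancels).
T⁴ = 2170/(4·5.67×10⁻⁸) = 9.568×10⁹ K⁴.
T = (9.568×10⁹)^(1/4).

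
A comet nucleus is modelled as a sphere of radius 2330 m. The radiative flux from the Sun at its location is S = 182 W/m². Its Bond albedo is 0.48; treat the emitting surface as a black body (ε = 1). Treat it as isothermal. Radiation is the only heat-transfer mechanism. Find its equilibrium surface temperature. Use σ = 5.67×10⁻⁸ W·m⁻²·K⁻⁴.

T ≈ 143 K

At equilibrium, absorbed power = emitted power.
Absorbing cross-section = πr² = 1.706×10⁷ m²; emitting surface = 4πr² = 6.822×10⁷ m² (ratio 4).
(1−a)S·A_cross = εσ·A_surf·T⁴  ⇒  T⁴ = (1−a)S/(4σ).
T⁴ = 0.520·182/(4·5.67×10⁻⁸) = 4.173×10⁸ K⁴.
T = (4.173×10⁸)^(1/4).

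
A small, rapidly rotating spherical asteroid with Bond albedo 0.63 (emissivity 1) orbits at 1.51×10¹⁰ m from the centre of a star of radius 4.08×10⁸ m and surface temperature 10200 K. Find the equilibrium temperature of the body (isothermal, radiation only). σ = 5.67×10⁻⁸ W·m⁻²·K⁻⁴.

The star's surface emits σT_*⁴; at distance d the flux is S = σT_*⁴(R_*/d)².
S = 5.67×10⁻⁸·(10200)⁴·(4.08×10⁸/1.51×10¹⁰)² = 4.481×10⁵ W/m².
For an isothermal sphere T⁴ = (1−a)S/(4σ) = 7.310×10¹¹ K⁴.

T ≈ 925 K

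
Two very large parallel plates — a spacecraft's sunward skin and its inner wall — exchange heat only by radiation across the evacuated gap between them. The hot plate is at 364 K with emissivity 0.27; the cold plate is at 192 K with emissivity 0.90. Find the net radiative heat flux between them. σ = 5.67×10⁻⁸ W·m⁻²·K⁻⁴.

q ≈ 241 W/m²

For two infinite grey parallel plates, q = σ(T₁⁴ − T₂⁴)/(1/ε₁ + 1/ε₂ − 1).
T₁⁴ − T₂⁴ = 1.756×10¹⁰ − 1.359×10⁹ = 1.620×10¹⁰ K⁴.
1/ε₁ + 1/ε₂ − 1 = 3.704 + 1.111 − 1 = 3.815.
q = 5.67×10⁻⁸ × 1.620×10¹⁰ / 3.815.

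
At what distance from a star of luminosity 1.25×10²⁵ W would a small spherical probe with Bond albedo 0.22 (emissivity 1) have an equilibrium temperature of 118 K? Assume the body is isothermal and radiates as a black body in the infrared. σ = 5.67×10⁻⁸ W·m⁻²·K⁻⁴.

d ≈ 1.33×10¹¹ m

For an isothermal black-emitting sphere, (1−a)S·πr² = σ·4πr²·T⁴ ⇒ S = 4σT⁴/(1−a).
S = 4·5.67×10⁻⁸·(118)⁴/0.780 = 56.37 W/m².
Flux falls as S = L/(4πd²), so d = √(L/(4πS)) = √(1.25×10²⁵/(4π·56.37)).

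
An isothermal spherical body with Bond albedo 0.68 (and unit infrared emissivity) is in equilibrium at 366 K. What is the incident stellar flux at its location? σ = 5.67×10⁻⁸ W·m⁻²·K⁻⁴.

S ≈ 12700 W/m²

(1−a)S·πr² = σ·4πr²·T⁴ ⇒ S = 4σT⁴/(1−a).
S = 4·5.67×10⁻⁸·1.794×10¹⁰/0.320.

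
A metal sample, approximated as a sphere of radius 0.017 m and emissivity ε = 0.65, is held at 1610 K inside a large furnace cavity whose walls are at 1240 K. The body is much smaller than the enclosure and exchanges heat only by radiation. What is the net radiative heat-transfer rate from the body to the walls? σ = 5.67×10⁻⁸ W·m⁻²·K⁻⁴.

P_net ≈ 583 W

For a small grey body in a large enclosure: P_net = εσA(T_body⁴ − T_wall⁴).
A = 4πr² = 0.003632 m²; T_body⁴ − T_wall⁴ = 6.719×10¹² − 2.364×10¹² = 4.355×10¹² K⁴.
|P_net| = 0.65·5.67×10⁻⁸·0.003632·4.355×10¹².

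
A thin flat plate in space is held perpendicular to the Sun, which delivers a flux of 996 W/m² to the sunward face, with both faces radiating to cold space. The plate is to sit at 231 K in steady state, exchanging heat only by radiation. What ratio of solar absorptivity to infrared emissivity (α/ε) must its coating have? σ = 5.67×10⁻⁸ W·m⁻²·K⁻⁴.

α/ε ≈ 0.324

Balance: αS·A = εσ·2A·T⁴ ⇒ α/ε = 2σT⁴/S.
α/ε = 2·5.67×10⁻⁸·(231)⁴/996 = 2·5.67×10⁻⁸·2.847×10⁹/996.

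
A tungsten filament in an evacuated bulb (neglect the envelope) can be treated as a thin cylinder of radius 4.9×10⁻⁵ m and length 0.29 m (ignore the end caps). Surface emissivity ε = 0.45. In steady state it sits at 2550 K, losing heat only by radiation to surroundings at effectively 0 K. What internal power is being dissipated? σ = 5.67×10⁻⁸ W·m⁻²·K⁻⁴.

P ≈ 96.3 W

Steady state: P = εσA T⁴.
A = 2πrL = 8.928×10⁻⁵ m²; T⁴ = (2550)⁴ = 4.228×10¹³ K⁴.
P = 0.45 × 5.67×10⁻⁸ × 8.928×10⁻⁵ × 4.228×10¹³.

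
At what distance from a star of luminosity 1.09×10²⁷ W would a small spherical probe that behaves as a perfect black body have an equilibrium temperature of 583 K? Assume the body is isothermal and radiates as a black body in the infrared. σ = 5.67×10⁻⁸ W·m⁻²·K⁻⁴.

For an isothermal black-emitting sphere, (1−a)S·πr² = σ·4πr²·T⁴ ⇒ S = 4σT⁴/(1−a).
S = 4·5.67×10⁻⁸·(583)⁴/1.00 = 26200 W/m².
Flux falls as S = L/(4πd²), so d = √(L/(4πS)) = √(1.09×10²⁷/(4π·26200)).

d ≈ 5.75×10¹⁰ m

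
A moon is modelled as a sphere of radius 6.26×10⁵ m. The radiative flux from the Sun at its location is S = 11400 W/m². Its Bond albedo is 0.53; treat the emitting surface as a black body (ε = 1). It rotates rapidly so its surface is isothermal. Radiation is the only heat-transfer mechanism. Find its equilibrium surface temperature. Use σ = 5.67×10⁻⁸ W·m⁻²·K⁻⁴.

T ≈ 392 K

At equilibrium, absorbed power = emitted power.
Absorbing cross-section = πr² = 1.231×10¹² m²; emitting surface = 4πr² = 4.924×10¹² m² (ratio 4).
(1−a)S·A_cross = εσ·A_surf·T⁴  ⇒  T⁴ = (1−a)S/(4σ).
T⁴ = 0.470·11400/(4·5.67×10⁻⁸) = 2.362×10¹⁰ K⁴.
T = (2.362×10¹⁰)^(1/4).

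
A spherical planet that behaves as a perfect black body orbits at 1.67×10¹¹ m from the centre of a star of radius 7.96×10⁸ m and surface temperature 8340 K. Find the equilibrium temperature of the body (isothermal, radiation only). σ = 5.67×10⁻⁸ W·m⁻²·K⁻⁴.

T ≈ 407 K

The star's surface emits σT_*⁴; at distance d the flux is S = σT_*⁴(R_*/d)².
S = 5.67×10⁻⁸·(8340)⁴·(7.96×10⁸/1.67×10¹¹)² = 6232 W/m².
For an isothermal sphere T⁴ = (1−a)S/(4σ) = 2.748×10¹⁰ K⁴.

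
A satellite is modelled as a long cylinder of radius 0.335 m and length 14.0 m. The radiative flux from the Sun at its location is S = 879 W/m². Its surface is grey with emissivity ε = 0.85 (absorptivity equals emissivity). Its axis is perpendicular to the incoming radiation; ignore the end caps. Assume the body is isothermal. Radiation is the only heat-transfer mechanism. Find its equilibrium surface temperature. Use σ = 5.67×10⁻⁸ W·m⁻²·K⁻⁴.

T ≈ 265 K

At equilibrium, absorbed power = emitted power.
Absorbing cross-section = 2rL = 9.380 m²; emitting surface = 2πrL = 29.47 m² (ratio π).
εS·A_cross = εσ·A_surf·T⁴  ⇒  T⁴ = S/(πσ)   (ε cancels).
T⁴ = 879/(π·5.67×10⁻⁸) = 4.935×10⁹ K⁴.
T = (4.935×10⁹)^(1/4).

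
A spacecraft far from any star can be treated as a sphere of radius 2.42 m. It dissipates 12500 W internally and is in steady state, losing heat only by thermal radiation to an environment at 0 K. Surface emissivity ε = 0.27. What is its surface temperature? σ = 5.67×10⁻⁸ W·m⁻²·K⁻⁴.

T ≈ 325 K

Steady state: internal power = radiated power, P = εσA T⁴.
Radiating area A = 4πr² = 73.59 m².
T⁴ = P/(εσA) = 12500/(0.27·5.67×10⁻⁸·73.59) = 1.109×10¹⁰ K⁴.
T = (1.109×10¹⁰)^(1/4).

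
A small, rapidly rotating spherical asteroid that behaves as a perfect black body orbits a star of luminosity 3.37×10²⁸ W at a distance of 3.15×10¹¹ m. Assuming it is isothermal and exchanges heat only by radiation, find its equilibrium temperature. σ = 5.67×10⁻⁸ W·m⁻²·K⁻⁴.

T ≈ 588 K

First find the stellar flux at distance d: S = L/(4πd²) = 3.37×10²⁸/(4π·(3.15×10¹¹)²) = 27030 W/m².
For an isothermal sphere, absorbed (1−a)S·πr² = emitted σ·4πr²·T⁴, so T⁴ = (1−a)S/(4σ).
T⁴ = 1.00·27030/(4·5.67×10⁻⁸) = 1.192×10¹¹ K⁴.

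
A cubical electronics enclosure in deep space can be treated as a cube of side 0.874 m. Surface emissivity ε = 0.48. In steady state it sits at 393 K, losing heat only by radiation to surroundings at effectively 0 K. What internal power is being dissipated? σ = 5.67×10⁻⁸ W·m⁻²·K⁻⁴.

Steady state: P = εσA T⁴.
A = 6L² = 4.583 m²; T⁴ = (393)⁴ = 2.385×10¹⁰ K⁴.
P = 0.48 × 5.67×10⁻⁸ × 4.583 × 2.385×10¹⁰.

P ≈ 2980 W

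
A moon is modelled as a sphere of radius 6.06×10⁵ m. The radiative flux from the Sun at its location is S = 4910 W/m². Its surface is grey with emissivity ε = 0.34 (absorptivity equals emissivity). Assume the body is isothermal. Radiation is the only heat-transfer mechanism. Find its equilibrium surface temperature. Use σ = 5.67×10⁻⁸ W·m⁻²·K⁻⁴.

T ≈ 384 K

At equilibrium, absorbed power = emitted power.
Absorbing cross-section = πr² = 1.154×10¹² m²; emitting surface = 4πr² = 4.615×10¹² m² (ratio 4).
εS·A_cross = εσ·A_surf·T⁴  ⇒  T⁴ = S/(4σ)   (ε cancels).
T⁴ = 4910/(4·5.67×10⁻⁸) = 2.165×10¹⁰ K⁴.
T = (2.165×10¹⁰)^(1/4).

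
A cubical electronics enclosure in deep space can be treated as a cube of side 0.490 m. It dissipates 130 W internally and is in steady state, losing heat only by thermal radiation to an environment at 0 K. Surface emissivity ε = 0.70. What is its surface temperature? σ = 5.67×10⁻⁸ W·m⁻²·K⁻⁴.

Steady state: internal power = radiated power, P = εσA T⁴.
Radiating area A = 6L² = 1.441 m².
T⁴ = P/(εσA) = 130/(0.70·5.67×10⁻⁸·1.441) = 2.274×10⁹ K⁴.
T = (2.274×10⁹)^(1/4).

T ≈ 218 K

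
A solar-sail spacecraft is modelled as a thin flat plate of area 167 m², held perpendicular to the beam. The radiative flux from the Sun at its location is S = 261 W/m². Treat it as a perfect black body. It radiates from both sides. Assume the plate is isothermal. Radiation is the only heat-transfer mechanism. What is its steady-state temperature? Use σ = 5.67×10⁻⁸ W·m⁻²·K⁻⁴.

At equilibrium, absorbed power = emitted power.
Absorbing cross-section = A = 167.0 m²; emitting surface = 2A = 334.0 m² (ratio 2).
S·A_cross = εσ·A_surf·T⁴  ⇒  T⁴ = S/(2σ).
T⁴ = 1.00·261/(2·5.67×10⁻⁸) = 2.302×10⁹ K⁴.
T = (2.302×10⁹)^(1/4).

T ≈ 219 K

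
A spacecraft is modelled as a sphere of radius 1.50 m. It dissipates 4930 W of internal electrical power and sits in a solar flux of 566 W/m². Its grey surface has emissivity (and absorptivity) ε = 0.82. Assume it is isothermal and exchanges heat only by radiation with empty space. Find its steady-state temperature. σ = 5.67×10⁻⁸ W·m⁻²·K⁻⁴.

At steady state, absorbed solar power + internal power = radiated power.
Absorbed: α·S·A_cross = 0.82·566·7.069 = 3281 W (cross-section πr²).
Total input = 3281 + 4930 = 8211 W.
Radiated: εσ·A_surf·T⁴ with A_surf = 4πr² = 28.27 m².
T⁴ = 8211/(0.82·5.67×10⁻⁸·28.27) = 6.246×10⁹ K⁴.

T ≈ 281 K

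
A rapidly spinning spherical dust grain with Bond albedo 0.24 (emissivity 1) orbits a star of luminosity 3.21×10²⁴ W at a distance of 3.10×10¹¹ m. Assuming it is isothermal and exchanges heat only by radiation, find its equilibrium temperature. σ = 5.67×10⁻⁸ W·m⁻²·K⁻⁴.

T ≈ 54.6 K

First find the stellar flux at distance d: S = L/(4πd²) = 3.21×10²⁴/(4π·(3.10×10¹¹)²) = 2.658 W/m².
For an isothermal sphere, absorbed (1−a)S·πr² = emitted σ·4πr²·T⁴, so T⁴ = (1−a)S/(4σ).
T⁴ = 0.760·2.658/(4·5.67×10⁻⁸) = 8.907×10⁶ K⁴.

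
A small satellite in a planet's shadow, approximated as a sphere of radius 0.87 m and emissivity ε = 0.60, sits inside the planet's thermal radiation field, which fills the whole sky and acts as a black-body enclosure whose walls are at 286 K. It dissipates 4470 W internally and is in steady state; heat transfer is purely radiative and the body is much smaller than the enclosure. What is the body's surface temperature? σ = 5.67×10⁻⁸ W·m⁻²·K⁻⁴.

T ≈ 378 K

For a small grey body in a large enclosure, net radiated power = εσA(T⁴ − T_w⁴).
Steady state: P = εσA(T⁴ − T_w⁴) with A = 4πr² = 9.511 m².
T⁴ = P/(εσA) + T_w⁴ = 4470/(0.60·5.67×10⁻⁸·9.511) + (286)⁴
    = 1.381×10¹⁰ + 6.691×10⁹ = 2.050×10¹⁰ K⁴.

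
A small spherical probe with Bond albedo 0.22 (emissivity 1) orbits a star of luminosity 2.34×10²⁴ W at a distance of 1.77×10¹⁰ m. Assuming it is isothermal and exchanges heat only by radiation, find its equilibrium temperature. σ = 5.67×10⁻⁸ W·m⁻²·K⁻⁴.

T ≈ 213 K

First find the stellar flux at distance d: S = L/(4πd²) = 2.34×10²⁴/(4π·(1.77×10¹⁰)²) = 594.4 W/m².
For an isothermal sphere, absorbed (1−a)S·πr² = emitted σ·4πr²·T⁴, so T⁴ = (1−a)S/(4σ).
T⁴ = 0.780·594.4/(4·5.67×10⁻⁸) = 2.044×10⁹ K⁴.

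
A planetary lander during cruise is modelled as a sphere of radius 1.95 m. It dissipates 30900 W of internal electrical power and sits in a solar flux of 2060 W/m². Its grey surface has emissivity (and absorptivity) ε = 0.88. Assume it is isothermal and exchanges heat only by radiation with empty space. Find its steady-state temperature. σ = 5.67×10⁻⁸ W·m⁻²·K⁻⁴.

At steady state, absorbed solar power + internal power = radiated power.
Absorbed: α·S·A_cross = 0.88·2060·11.95 = 21660 W (cross-section πr²).
Total input = 21660 + 30900 = 52560 W.
Radiated: εσ·A_surf·T⁴ with A_surf = 4πr² = 47.78 m².
T⁴ = 52560/(0.88·5.67×10⁻⁸·47.78) = 2.204×10¹⁰ K⁴.

T ≈ 385 K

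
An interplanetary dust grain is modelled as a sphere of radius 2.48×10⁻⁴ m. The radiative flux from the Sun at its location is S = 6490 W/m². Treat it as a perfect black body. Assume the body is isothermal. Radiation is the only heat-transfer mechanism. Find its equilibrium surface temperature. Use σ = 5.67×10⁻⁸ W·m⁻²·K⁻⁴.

T ≈ 411 K

At equilibrium, absorbed power = emitted power.
Absorbing cross-section = πr² = 1.932×10⁻⁷ m²; emitting surface = 4πr² = 7.729×10⁻⁷ m² (ratio 4).
S·A_cross = εσ·A_surf·T⁴  ⇒  T⁴ = S/(4σ).
T⁴ = 1.00·6490/(4·5.67×10⁻⁸) = 2.862×10¹⁰ K⁴.
T = (2.862×10¹⁰)^(1/4).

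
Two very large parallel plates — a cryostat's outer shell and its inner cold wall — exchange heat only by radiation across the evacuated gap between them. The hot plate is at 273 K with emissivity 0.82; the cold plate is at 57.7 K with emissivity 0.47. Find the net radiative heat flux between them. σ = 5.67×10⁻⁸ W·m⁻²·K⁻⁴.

q ≈ 134 W/m²

For two infinite grey parallel plates, q = σ(T₁⁴ − T₂⁴)/(1/ε₁ + 1/ε₂ − 1).
T₁⁴ − T₂⁴ = 5.555×10⁹ − 1.108×10⁷ = 5.543×10⁹ K⁴.
1/ε₁ + 1/ε₂ − 1 = 1.220 + 2.128 − 1 = 2.347.
q = 5.67×10⁻⁸ × 5.543×10⁹ / 2.347.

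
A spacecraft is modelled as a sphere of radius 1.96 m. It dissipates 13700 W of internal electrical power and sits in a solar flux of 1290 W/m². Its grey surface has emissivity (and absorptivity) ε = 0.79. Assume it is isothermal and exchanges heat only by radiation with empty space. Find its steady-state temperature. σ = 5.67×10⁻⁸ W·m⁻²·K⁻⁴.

T ≈ 331 K

At steady state, absorbed solar power + internal power = radiated power.
Absorbed: α·S·A_cross = 0.79·1290·12.07 = 12300 W (cross-section πr²).
Total input = 12300 + 13700 = 26000 W.
Radiated: εσ·A_surf·T⁴ with A_surf = 4πr² = 48.27 m².
T⁴ = 26000/(0.79·5.67×10⁻⁸·48.27) = 1.202×10¹⁰ K⁴.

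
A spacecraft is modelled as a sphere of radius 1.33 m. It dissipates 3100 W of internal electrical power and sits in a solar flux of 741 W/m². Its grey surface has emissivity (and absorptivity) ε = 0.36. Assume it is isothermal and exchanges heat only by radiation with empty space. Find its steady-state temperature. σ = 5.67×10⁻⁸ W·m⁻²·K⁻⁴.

T ≈ 317 K

At steady state, absorbed solar power + internal power = radiated power.
Absorbed: α·S·A_cross = 0.36·741·5.557 = 1482 W (cross-section πr²).
Total input = 1482 + 3100 = 4582 W.
Radiated: εσ·A_surf·T⁴ with A_surf = 4πr² = 22.23 m².
T⁴ = 4582/(0.36·5.67×10⁻⁸·22.23) = 1.010×10¹⁰ K⁴.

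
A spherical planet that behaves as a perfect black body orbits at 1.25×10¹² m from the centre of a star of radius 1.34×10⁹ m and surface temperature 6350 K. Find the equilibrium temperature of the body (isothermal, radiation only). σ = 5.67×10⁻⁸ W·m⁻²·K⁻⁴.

T ≈ 147 K

The star's surface emits σT_*⁴; at distance d the flux is S = σT_*⁴(R_*/d)².
S = 5.67×10⁻⁸·(6350)⁴·(1.34×10⁹/1.25×10¹²)² = 105.9 W/m².
For an isothermal sphere T⁴ = (1−a)S/(4σ) = 4.671×10⁸ K⁴.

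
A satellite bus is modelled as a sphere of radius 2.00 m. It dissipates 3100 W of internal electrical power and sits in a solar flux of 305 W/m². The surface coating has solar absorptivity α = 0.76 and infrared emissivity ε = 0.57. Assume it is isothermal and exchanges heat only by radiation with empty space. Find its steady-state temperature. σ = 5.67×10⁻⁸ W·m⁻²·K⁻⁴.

T ≈ 247 K

At steady state, absorbed solar power + internal power = radiated power.
Absorbed: α·S·A_cross = 0.76·305·12.57 = 2913 W (cross-section πr²).
Total input = 2913 + 3100 = 6013 W.
Radiated: εσ·A_surf·T⁴ with A_surf = 4πr² = 50.27 m².
T⁴ = 6013/(0.57·5.67×10⁻⁸·50.27) = 3.701×10⁹ K⁴.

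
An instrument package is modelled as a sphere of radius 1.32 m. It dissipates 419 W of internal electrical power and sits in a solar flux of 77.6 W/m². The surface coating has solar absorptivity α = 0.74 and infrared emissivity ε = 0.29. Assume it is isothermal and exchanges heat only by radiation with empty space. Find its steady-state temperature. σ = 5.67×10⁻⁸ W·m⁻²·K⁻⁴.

T ≈ 212 K

At steady state, absorbed solar power + internal power = radiated power.
Absorbed: α·S·A_cross = 0.74·77.6·5.474 = 314.3 W (cross-section πr²).
Total input = 314.3 + 419 = 733.3 W.
Radiated: εσ·A_surf·T⁴ with A_surf = 4πr² = 21.90 m².
T⁴ = 733.3/(0.29·5.67×10⁻⁸·21.90) = 2.037×10⁹ K⁴.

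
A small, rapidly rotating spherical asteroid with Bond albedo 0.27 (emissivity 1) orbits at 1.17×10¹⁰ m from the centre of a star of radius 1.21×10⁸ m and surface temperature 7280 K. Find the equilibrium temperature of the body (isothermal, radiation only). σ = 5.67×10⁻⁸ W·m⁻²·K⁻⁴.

The star's surface emits σT_*⁴; at distance d the flux is S = σT_*⁴(R_*/d)².
S = 5.67×10⁻⁸·(7280)⁴·(1.21×10⁸/1.17×10¹⁰)² = 17030 W/m².
For an isothermal sphere T⁴ = (1−a)S/(4σ) = 5.483×10¹⁰ K⁴.

T ≈ 484 K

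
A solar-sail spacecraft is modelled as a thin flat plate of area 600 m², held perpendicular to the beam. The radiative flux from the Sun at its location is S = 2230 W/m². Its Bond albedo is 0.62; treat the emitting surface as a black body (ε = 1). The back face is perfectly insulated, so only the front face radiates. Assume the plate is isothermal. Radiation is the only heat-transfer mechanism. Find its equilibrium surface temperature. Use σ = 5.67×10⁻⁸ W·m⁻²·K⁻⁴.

At equilibrium, absorbed power = emitted power.
Absorbing cross-section = A = 600.0 m²; emitting surface = A = 600.0 m² (ratio 1).
(1−a)S·A_cross = εσ·A_surf·T⁴  ⇒  T⁴ = (1−a)S/(1σ).
T⁴ = 0.380·2230/(1·5.67×10⁻⁸) = 1.495×10¹⁰ K⁴.
T = (1.495×10¹⁰)^(1/4).

T ≈ 350 K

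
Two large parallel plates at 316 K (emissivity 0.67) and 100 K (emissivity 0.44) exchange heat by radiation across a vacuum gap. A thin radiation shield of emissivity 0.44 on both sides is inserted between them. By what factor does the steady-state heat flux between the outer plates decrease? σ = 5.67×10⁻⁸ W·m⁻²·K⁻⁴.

Without shield: q₀ = σΔ(T⁴)/(1/ε₁+1/ε₂−1) with denominator 2.765.
With shield the two gaps are in series; the resistances add: (1/ε₁+1/ε_s−1)+(1/ε_s+1/ε₂−1) = 2.765+3.545 = 6.311.
Heat-flux ratio q₀/q = 6.311/2.765.

factor ≈ 2.28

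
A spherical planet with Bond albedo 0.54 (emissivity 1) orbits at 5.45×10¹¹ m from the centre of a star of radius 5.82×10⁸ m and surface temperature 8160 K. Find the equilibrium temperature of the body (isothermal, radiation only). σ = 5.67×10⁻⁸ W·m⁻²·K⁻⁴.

T ≈ 155 K

The star's surface emits σT_*⁴; at distance d the flux is S = σT_*⁴(R_*/d)².
S = 5.67×10⁻⁸·(8160)⁴·(5.82×10⁸/5.45×10¹¹)² = 286.7 W/m².
For an isothermal sphere T⁴ = (1−a)S/(4σ) = 5.814×10⁸ K⁴.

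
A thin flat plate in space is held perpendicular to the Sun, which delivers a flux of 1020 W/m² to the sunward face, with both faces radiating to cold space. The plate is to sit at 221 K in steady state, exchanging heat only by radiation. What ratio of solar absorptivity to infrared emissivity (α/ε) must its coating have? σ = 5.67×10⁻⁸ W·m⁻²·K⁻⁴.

α/ε ≈ 0.265

Balance: αS·A = εσ·2A·T⁴ ⇒ α/ε = 2σT⁴/S.
α/ε = 2·5.67×10⁻⁸·(221)⁴/1020 = 2·5.67×10⁻⁸·2.385×10⁹/1020.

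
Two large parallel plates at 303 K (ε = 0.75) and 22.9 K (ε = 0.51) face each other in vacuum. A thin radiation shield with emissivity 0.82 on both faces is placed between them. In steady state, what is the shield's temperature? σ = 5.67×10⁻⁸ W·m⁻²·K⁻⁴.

In steady state the net flux on the hot side equals that on the cold side.
σ(T₁⁴−T_s⁴)/D₁ = σ(T_s⁴−T₂⁴)/D₂, with D₁ = 1/ε₁+1/ε_s−1 = 1.553, D₂ = 1/ε_s+1/ε₂−1 = 2.180.
Solve for T_s⁴: T_s⁴ = (D₂·T₁⁴ + D₁·T₂⁴)/(D₁+D₂) = 4.923×10⁹ K⁴.

T_s ≈ 265 K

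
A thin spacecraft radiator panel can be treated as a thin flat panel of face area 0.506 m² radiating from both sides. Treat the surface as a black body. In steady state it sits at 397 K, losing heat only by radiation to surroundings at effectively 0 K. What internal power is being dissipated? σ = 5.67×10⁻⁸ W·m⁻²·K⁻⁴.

Steady state: P = εσA T⁴.
A = 2·0.506 = 1.012 m²; T⁴ = (397)⁴ = 2.484×10¹⁰ K⁴.
P = 1.0 × 5.67×10⁻⁸ × 1.012 × 2.484×10¹⁰.

P ≈ 1430 W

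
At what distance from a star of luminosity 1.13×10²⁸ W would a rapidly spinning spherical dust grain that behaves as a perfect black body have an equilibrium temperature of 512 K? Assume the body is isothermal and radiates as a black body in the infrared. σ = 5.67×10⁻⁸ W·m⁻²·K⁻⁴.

d ≈ 2.40×10¹¹ m

For an isothermal black-emitting sphere, (1−a)S·πr² = σ·4πr²·T⁴ ⇒ S = 4σT⁴/(1−a).
S = 4·5.67×10⁻⁸·(512)⁴/1.00 = 15590 W/m².
Flux falls as S = L/(4πd²), so d = √(L/(4πS)) = √(1.13×10²⁸/(4π·15590)).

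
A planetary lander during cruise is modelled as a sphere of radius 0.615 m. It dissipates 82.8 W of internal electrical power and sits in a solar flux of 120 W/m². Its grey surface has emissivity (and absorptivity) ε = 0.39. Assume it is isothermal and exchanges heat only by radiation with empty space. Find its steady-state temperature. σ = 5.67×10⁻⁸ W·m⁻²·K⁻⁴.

T ≈ 190 K

At steady state, absorbed solar power + internal power = radiated power.
Absorbed: α·S·A_cross = 0.39·120·1.188 = 55.61 W (cross-section πr²).
Total input = 55.61 + 82.8 = 138.4 W.
Radiated: εσ·A_surf·T⁴ with A_surf = 4πr² = 4.753 m².
T⁴ = 138.4/(0.39·5.67×10⁻⁸·4.753) = 1.317×10⁹ K⁴.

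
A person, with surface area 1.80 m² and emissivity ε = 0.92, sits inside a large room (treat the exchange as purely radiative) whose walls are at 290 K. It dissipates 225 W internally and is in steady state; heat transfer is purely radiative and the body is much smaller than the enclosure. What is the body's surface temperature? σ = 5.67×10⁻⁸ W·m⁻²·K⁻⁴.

T ≈ 312 K

For a small grey body in a large enclosure, net radiated power = εσA(T⁴ − T_w⁴).
Steady state: P = εσA(T⁴ − T_w⁴) with A = 1.80 m².
T⁴ = P/(εσA) + T_w⁴ = 225/(0.92·5.67×10⁻⁸·1.800) + (290)⁴
    = 2.396×10⁹ + 7.073×10⁹ = 9.469×10⁹ K⁴.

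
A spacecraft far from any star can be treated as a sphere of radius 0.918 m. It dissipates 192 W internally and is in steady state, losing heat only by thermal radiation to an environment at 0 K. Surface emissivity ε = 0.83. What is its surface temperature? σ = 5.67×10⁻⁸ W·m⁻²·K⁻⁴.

Steady state: internal power = radiated power, P = εσA T⁴.
Radiating area A = 4πr² = 10.59 m².
T⁴ = P/(εσA) = 192/(0.83·5.67×10⁻⁸·10.59) = 3.853×10⁸ K⁴.
T = (3.853×10⁸)^(1/4).

T ≈ 140 K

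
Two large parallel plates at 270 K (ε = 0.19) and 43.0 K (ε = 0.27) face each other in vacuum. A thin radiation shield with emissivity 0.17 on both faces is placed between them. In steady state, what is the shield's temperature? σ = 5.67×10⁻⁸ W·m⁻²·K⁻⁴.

T_s ≈ 222 K

In steady state the net flux on the hot side equals that on the cold side.
σ(T₁⁴−T_s⁴)/D₁ = σ(T_s⁴−T₂⁴)/D₂, with D₁ = 1/ε₁+1/ε_s−1 = 10.15, D₂ = 1/ε_s+1/ε₂−1 = 8.586.
Solve for T_s⁴: T_s⁴ = (D₂·T₁⁴ + D₁·T₂⁴)/(D₁+D₂) = 2.438×10⁹ K⁴.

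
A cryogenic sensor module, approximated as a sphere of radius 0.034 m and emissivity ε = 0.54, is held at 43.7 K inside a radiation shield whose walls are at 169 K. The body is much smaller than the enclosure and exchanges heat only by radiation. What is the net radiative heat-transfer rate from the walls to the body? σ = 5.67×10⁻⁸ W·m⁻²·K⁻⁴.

For a small grey body in a large enclosure: P_net = εσA(T_body⁴ − T_wall⁴).
A = 4πr² = 0.01453 m²; T_body⁴ − T_wall⁴ = 3.647×10⁶ − 8.157×10⁸ = -8.121×10⁸ K⁴.
|P_net| = 0.54·5.67×10⁻⁸·0.01453·8.121×10⁸.

P_net ≈ 0.361 W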